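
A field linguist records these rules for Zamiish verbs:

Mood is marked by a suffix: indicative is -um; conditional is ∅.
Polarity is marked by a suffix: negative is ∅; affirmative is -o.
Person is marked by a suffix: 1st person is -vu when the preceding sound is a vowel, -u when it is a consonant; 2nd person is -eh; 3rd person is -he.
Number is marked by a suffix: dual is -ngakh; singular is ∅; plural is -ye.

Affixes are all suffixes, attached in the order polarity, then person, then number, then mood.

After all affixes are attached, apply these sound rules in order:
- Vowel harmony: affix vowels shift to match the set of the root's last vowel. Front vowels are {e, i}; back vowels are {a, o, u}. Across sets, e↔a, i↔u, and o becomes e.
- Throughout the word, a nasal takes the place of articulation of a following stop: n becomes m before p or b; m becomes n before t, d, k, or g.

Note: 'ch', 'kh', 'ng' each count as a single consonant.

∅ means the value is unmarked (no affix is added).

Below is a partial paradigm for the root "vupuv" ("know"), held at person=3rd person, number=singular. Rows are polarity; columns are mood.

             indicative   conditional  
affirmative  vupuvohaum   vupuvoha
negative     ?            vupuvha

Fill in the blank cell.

vupuvhaum

polarity = negative: zero marking, form stays vupuv.
Attach person 3rd person -he → vupuvhe.
number = singular: zero marking, form stays vupuvhe.
Attach mood indicative -um → vupuvheum.
Apply vowel harmony: vupuvheum → vupuvhaum.
Nasal assimilation: no change.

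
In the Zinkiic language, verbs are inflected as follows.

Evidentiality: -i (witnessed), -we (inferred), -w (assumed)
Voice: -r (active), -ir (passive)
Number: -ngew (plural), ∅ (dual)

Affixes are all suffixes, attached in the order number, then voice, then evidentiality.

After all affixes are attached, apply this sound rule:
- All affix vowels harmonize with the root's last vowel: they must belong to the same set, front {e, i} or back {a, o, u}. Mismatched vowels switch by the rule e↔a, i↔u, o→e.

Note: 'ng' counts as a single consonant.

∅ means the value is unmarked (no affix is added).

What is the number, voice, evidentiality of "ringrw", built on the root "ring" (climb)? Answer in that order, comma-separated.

dual, active, assumed

Segment: ring-r-w.
number: ∅ → dual.
voice: -r → active.
evidentiality: -w → assumed.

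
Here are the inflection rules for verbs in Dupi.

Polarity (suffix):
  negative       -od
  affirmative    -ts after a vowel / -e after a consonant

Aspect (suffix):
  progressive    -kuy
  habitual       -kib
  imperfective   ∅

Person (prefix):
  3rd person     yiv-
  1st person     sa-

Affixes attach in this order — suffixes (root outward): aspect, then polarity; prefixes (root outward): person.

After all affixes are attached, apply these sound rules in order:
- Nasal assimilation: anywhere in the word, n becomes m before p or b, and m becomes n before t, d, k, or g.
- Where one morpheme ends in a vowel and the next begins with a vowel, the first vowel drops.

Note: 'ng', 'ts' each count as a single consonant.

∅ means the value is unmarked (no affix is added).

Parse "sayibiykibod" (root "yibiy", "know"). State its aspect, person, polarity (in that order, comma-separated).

Segment: sa-yibiy-kib-od.
aspect: -kib → habitual.
person: sa- → 1st person.
polarity: -od → negative.

habitual, 1st person, negative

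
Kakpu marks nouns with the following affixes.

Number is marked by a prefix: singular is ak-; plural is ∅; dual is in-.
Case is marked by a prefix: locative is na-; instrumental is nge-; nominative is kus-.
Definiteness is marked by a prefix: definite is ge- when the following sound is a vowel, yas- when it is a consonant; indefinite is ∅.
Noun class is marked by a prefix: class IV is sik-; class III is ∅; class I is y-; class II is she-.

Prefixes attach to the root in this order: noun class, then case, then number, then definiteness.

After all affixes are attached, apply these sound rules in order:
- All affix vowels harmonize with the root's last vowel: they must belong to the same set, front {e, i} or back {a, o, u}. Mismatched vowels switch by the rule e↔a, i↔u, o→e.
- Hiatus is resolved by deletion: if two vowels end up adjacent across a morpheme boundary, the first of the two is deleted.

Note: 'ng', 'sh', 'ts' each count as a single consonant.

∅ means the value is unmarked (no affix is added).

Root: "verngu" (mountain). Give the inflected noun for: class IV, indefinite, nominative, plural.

Attach noun class class IV sik- → sikverngu.
Attach case nominative kus- → kussikverngu.
number = plural: zero marking, form stays kussikverngu.
definiteness = indefinite: zero marking, form stays kussikverngu.
Apply vowel harmony: kussikverngu → kussukverngu.
Vowel deletion: no change.

kussukverngu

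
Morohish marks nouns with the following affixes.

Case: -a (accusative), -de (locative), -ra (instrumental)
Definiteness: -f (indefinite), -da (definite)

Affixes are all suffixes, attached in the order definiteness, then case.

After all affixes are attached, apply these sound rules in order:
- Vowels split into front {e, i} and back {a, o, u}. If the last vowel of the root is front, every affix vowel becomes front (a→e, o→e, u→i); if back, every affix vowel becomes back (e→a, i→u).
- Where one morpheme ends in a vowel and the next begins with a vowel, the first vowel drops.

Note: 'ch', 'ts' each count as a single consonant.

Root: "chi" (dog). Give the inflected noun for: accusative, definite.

chide

Attach definiteness definite -da → chida.
Attach case accusative -a → chidaa.
Apply vowel harmony: chidaa → chidee.
Apply vowel deletion: chidee → chide.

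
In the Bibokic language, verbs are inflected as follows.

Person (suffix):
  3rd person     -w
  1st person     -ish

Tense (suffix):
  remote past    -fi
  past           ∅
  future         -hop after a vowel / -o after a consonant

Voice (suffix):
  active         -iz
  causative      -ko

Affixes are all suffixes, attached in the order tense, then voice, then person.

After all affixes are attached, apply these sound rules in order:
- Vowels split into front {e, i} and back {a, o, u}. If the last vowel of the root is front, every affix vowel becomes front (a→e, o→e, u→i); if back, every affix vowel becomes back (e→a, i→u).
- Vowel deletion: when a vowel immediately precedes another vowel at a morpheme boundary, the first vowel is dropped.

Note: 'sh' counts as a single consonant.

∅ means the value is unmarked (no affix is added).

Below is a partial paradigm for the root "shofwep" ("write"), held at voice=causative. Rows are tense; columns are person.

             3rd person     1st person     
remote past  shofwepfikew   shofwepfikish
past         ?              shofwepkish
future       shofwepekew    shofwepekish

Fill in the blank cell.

tense = past: zero marking, form stays shofwep.
Attach voice causative -ko → shofwepko.
Attach person 3rd person -w → shofwepkow.
Apply vowel harmony: shofwepkow → shofwepkew.
Vowel deletion: no change.

shofwepkew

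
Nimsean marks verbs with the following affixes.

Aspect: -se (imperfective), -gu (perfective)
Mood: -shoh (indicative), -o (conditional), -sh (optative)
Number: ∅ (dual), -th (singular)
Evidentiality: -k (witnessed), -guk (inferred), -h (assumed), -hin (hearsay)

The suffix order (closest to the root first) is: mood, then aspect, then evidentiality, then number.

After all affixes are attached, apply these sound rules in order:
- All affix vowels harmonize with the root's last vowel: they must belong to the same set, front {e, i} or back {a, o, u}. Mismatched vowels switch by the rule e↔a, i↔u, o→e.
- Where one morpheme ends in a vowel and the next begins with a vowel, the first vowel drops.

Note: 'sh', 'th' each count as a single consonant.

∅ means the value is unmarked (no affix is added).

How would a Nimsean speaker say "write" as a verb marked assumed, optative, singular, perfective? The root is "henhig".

henhigshgihth

Attach mood optative -sh → henhigsh.
Attach aspect perfective -gu → henhigshgu.
Attach evidentiality assumed -h → henhigshguh.
Attach number singular -th → henhigshguhth.
Apply vowel harmony: henhigshguhth → henhigshgihth.
Vowel deletion: no change.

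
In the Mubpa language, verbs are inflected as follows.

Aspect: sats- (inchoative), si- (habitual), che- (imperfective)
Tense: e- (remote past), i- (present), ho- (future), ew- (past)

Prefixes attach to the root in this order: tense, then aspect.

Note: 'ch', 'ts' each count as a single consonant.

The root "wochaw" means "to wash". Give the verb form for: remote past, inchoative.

satsewochaw

Attach tense remote past e- → ewochaw.
Attach aspect inchoative sats- → satsewochaw.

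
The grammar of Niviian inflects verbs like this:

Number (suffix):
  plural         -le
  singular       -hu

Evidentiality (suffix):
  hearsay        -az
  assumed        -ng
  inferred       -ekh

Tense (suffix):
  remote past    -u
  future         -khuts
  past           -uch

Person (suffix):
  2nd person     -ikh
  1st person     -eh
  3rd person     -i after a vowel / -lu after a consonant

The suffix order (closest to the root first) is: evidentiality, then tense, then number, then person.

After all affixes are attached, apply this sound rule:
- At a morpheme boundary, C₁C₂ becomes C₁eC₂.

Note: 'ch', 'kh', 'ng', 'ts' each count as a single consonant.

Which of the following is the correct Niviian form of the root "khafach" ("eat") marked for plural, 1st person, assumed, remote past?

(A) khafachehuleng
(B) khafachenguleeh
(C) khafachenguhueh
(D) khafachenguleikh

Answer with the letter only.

B

Attach evidentiality assumed -ng → khafachng.
Attach tense remote past -u → khafachngu.
Attach number plural -le → khafachngule.
Attach person 1st person -eh → khafachnguleeh.
Apply epenthesis: khafachnguleeh → khafachenguleeh.
So the correct form is khafachenguleeh, option (B).
(A) khafachehuleng is wrong: it has the affixes in the wrong order.
(D) khafachenguleikh is wrong: it uses 2nd person instead of 1st person for person.
(C) khafachenguhueh is wrong: it uses singular instead of plural for number.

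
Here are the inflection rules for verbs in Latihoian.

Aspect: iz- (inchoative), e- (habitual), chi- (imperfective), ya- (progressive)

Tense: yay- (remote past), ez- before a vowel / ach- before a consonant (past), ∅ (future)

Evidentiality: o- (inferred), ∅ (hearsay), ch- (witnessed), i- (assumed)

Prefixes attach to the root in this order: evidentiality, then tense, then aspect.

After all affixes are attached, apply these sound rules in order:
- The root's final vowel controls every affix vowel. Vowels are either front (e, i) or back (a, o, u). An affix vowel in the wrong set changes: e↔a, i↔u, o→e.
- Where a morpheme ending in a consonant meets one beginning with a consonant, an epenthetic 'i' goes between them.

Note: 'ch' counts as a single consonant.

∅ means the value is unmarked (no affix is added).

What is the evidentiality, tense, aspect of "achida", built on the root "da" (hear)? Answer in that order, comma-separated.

witnessed, future, habitual

Segment: e-ch-da.
evidentiality: ch- → witnessed.
tense: ∅ → future.
aspect: e- → habitual.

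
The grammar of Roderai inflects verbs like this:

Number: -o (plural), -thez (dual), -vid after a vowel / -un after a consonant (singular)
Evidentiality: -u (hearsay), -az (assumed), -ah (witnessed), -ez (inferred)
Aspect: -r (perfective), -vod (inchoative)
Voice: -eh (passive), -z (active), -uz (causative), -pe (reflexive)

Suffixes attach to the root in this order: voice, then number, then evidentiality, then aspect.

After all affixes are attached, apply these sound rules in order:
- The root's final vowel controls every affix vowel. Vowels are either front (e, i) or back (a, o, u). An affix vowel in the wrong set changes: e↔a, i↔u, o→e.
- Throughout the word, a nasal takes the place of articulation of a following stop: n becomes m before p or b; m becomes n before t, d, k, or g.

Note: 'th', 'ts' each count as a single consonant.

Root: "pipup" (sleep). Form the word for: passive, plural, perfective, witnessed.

pipupahoahr

Attach voice passive -eh → pipupeh.
Attach number plural -o → pipupeho.
Attach evidentiality witnessed -ah → pipupehoah.
Attach aspect perfective -r → pipupehoahr.
Apply vowel harmony: pipupehoahr → pipupahoahr.
Nasal assimilation: no change.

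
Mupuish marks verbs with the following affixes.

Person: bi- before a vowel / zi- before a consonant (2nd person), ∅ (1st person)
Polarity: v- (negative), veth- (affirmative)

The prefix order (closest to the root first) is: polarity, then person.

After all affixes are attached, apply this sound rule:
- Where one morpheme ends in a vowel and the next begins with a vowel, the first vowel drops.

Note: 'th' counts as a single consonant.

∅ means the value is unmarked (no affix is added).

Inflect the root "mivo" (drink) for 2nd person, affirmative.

zivethmivo

Attach polarity affirmative veth- → vethmivo.
Attach person 2nd person zi- (before consonant 'v') → zivethmivo.
Vowel deletion: no change.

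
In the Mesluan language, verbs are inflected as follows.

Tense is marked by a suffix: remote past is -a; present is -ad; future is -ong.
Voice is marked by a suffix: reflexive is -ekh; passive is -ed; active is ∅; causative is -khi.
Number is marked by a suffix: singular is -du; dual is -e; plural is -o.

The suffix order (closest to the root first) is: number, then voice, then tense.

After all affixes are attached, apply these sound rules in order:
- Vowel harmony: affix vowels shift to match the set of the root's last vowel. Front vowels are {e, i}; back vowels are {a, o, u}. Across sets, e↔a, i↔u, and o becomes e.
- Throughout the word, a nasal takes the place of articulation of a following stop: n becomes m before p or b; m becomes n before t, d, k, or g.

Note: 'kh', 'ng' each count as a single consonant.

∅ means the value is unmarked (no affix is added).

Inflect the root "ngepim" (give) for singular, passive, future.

Attach number singular -du → ngepimdu.
Attach voice passive -ed → ngepimdued.
Attach tense future -ong → ngepimduedong.
Apply vowel harmony: ngepimduedong → ngepimdiedeng.
Apply nasal assimilation: ngepimdiedeng → ngepindiedeng.

ngepindiedeng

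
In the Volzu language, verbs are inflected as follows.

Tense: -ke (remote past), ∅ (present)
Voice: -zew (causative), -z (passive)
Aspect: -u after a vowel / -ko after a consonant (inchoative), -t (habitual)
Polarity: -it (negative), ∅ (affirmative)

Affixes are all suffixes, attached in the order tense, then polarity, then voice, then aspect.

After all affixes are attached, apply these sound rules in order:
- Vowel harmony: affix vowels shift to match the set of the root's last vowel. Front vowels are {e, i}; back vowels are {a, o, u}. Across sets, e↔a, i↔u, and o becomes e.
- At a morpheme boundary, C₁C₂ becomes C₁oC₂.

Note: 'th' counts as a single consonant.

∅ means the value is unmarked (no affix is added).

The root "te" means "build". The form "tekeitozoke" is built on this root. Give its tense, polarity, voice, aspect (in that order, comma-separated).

Segment: te-ke-it-z-ko.
tense: -ke → remote past.
polarity: -it → negative.
voice: -z → passive.
aspect: -u/ko → inchoative.

remote past, negative, passive, inchoative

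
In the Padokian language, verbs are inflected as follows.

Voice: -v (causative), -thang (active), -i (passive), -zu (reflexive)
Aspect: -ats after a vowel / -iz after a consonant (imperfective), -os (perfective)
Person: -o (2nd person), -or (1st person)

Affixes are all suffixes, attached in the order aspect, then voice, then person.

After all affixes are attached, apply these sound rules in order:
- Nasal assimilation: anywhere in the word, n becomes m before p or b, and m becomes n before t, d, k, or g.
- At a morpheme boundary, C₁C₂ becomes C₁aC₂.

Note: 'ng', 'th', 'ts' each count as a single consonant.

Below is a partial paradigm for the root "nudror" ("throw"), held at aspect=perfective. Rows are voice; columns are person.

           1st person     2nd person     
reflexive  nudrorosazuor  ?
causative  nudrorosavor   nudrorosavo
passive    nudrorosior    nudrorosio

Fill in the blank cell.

nudrorosazuo

Attach aspect perfective -os → nudroros.
Attach voice reflexive -zu → nudroroszu.
Attach person 2nd person -o → nudroroszuo.
Nasal assimilation: no change.
Apply epenthesis: nudroroszuo → nudrorosazuo.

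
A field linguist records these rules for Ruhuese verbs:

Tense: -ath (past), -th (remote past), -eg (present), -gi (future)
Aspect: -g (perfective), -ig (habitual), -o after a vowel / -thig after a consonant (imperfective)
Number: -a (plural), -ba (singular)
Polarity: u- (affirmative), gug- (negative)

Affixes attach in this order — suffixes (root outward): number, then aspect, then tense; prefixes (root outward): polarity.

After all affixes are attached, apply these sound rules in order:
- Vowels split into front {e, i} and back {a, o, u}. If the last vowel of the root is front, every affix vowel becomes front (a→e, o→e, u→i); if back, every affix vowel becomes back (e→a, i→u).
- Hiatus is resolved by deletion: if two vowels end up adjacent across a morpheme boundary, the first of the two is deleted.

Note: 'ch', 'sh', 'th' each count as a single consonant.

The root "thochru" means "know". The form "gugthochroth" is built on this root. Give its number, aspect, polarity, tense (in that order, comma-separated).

plural, imperfective, negative, remote past

Segment: gug-thochru-a-o-th.
number: -a → plural.
aspect: -o/thig → imperfective.
polarity: gug- → negative.
tense: -th → remote past.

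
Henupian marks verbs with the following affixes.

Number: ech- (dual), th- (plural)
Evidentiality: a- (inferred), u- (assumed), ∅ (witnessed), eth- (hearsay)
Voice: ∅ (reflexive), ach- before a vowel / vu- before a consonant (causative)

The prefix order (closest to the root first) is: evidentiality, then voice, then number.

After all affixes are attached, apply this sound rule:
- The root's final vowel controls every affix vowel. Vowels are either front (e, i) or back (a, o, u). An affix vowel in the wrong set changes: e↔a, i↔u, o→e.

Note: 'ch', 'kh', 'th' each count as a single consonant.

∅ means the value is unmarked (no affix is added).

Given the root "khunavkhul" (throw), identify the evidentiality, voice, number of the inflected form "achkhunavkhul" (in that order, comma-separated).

witnessed, reflexive, dual

Segment: ech-khunavkhul.
evidentiality: ∅ → witnessed.
voice: ∅ → reflexive.
number: ech- → dual.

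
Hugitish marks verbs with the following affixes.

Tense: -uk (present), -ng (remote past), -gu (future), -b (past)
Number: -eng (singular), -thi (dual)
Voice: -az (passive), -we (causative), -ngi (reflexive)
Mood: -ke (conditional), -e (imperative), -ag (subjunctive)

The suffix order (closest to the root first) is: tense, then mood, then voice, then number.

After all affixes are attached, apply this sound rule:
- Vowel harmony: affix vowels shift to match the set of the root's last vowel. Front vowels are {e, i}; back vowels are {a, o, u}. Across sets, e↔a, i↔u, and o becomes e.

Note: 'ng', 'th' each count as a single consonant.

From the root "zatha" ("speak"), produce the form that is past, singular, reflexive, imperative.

Attach tense past -b → zathab.
Attach mood imperative -e → zathabe.
Attach voice reflexive -ngi → zathabengi.
Attach number singular -eng → zathabengieng.
Apply vowel harmony: zathabengieng → zathabanguang.

zathabanguang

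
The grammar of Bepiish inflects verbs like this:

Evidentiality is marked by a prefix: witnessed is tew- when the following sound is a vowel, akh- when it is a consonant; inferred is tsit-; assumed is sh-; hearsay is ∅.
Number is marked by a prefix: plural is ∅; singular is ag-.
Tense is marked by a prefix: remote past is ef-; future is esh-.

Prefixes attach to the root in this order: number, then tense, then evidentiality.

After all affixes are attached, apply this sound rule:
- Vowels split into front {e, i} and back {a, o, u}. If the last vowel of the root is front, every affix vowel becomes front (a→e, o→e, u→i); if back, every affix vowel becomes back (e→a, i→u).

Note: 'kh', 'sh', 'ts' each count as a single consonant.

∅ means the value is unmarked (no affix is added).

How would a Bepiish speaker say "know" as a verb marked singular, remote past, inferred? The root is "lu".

Attach number singular ag- → aglu.
Attach tense remote past ef- → efaglu.
Attach evidentiality inferred tsit- → tsitefaglu.
Apply vowel harmony: tsitefaglu → tsutafaglu.

tsutafaglu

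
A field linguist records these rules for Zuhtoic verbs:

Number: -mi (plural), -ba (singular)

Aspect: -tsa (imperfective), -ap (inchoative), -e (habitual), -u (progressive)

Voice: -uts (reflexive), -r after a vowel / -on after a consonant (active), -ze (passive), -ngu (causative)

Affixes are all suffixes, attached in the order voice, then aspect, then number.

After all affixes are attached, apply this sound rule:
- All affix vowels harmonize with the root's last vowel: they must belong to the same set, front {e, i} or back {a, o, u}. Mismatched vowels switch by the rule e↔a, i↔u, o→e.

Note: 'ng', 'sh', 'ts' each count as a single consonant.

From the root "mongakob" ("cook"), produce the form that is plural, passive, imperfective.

mongakobzatsamu

Attach voice passive -ze → mongakobze.
Attach aspect imperfective -tsa → mongakobzetsa.
Attach number plural -mi → mongakobzetsami.
Apply vowel harmony: mongakobzetsami → mongakobzatsamu.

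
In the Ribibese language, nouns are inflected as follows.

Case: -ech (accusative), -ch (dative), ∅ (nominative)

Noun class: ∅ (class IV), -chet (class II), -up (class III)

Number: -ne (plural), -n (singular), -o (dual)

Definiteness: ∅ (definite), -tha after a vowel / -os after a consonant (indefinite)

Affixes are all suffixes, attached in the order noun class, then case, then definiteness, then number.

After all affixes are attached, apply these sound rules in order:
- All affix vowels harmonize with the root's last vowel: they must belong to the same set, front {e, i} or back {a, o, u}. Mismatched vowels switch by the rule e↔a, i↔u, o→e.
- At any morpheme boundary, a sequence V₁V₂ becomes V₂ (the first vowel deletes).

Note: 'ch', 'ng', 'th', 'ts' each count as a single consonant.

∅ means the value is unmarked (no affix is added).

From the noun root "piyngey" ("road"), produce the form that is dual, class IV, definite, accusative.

noun class = class IV: zero marking, form stays piyngey.
Attach case accusative -ech → piyngeyech.
definiteness = definite: zero marking, form stays piyngeyech.
Attach number dual -o → piyngeyecho.
Apply vowel harmony: piyngeyecho → piyngeyeche.
Vowel deletion: no change.

piyngeyeche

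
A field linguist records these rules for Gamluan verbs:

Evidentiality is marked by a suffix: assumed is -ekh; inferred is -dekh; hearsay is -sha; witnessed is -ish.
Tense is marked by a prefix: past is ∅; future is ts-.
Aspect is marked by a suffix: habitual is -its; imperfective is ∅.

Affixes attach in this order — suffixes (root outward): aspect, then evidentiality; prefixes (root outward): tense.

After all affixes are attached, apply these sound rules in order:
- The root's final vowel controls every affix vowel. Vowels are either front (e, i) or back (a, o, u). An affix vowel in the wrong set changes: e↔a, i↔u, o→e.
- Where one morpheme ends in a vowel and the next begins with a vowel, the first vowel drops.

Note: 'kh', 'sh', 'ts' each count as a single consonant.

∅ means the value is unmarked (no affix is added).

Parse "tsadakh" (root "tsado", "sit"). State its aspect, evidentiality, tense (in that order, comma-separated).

imperfective, assumed, past

Segment: tsado-ekh.
aspect: ∅ → imperfective.
evidentiality: -ekh → assumed.
tense: ∅ → past.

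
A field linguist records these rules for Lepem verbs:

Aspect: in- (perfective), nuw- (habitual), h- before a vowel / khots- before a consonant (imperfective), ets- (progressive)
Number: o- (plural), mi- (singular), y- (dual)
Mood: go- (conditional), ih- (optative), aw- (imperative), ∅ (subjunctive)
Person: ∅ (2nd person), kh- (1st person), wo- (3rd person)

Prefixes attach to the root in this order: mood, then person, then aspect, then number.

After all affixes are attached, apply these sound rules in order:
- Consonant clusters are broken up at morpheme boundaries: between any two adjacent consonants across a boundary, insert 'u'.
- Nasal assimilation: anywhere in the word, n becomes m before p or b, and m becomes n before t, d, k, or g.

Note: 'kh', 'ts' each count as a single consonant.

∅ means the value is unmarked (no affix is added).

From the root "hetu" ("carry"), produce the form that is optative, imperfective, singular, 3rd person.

Attach mood optative ih- → ihhetu.
Attach person 3rd person wo- → woihhetu.
Attach aspect imperfective khots- (before consonant 'w') → khotswoihhetu.
Attach number singular mi- → mikhotswoihhetu.
Apply epenthesis: mikhotswoihhetu → mikhotsuwoihuhetu.
Nasal assimilation: no change.

mikhotsuwoihuhetu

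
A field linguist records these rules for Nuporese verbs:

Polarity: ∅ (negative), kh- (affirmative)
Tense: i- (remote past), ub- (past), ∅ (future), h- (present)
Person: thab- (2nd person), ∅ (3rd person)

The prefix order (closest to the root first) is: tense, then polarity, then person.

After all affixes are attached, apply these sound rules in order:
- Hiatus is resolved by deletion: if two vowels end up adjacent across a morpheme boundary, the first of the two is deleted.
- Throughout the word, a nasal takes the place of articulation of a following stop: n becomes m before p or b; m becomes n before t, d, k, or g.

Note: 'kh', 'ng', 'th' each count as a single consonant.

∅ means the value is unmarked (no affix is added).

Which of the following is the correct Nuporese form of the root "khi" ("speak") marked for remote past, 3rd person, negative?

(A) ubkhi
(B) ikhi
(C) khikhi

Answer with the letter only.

B

Attach tense remote past i- → ikhi.
polarity = negative: zero marking, form stays ikhi.
person = 3rd person: zero marking, form stays ikhi.
Vowel deletion: no change.
Nasal assimilation: no change.
So the correct form is ikhi, option (B).
(C) khikhi is wrong: it uses affirmative instead of negative for polarity.
(A) ubkhi is wrong: it uses past instead of remote past for tense.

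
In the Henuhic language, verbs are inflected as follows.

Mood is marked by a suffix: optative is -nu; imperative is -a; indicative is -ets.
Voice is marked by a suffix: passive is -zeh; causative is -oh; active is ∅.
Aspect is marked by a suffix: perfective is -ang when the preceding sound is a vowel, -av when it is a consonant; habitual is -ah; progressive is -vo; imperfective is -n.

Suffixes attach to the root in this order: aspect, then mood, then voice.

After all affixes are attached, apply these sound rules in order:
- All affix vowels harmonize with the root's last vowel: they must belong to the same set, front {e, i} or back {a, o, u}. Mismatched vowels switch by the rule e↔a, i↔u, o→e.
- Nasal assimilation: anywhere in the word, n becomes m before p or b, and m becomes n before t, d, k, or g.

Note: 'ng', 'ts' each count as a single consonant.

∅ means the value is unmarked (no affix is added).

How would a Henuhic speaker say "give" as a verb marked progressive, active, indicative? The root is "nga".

ngavoats

Attach aspect progressive -vo → ngavo.
Attach mood indicative -ets → ngavoets.
voice = active: zero marking, form stays ngavoets.
Apply vowel harmony: ngavoets → ngavoats.
Nasal assimilation: no change.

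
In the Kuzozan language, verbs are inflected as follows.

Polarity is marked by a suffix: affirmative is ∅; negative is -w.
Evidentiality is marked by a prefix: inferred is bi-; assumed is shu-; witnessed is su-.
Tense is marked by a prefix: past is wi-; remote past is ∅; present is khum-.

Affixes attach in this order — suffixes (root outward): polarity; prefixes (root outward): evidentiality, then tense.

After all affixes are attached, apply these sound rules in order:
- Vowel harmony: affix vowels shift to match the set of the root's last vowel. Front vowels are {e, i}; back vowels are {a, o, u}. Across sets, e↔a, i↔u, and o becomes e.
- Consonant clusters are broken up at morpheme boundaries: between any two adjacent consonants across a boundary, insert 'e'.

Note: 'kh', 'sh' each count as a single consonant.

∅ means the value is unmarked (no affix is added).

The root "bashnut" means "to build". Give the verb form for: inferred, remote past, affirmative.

Attach evidentiality inferred bi- → bibashnut.
tense = remote past: zero marking, form stays bibashnut.
polarity = affirmative: zero marking, form stays bibashnut.
Apply vowel harmony: bibashnut → bubashnut.
Epenthesis: no change.

bubashnut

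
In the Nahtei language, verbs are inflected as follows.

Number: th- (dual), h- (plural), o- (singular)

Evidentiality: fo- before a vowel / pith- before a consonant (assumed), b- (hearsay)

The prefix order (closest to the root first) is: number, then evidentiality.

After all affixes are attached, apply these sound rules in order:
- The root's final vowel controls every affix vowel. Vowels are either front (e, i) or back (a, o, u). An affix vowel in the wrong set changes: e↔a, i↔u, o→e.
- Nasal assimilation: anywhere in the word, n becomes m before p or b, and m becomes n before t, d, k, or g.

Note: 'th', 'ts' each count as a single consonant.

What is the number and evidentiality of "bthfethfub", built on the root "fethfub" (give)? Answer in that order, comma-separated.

Segment: b-th-fethfub.
number: th- → dual.
evidentiality: b- → hearsay.

dual, hearsay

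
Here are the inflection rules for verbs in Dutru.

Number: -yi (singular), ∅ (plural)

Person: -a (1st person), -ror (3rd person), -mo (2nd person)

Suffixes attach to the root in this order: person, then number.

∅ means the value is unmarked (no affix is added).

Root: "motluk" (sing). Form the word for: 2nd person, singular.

Attach person 2nd person -mo → motlukmo.
Attach number singular -yi → motlukmoyi.

motlukmoyi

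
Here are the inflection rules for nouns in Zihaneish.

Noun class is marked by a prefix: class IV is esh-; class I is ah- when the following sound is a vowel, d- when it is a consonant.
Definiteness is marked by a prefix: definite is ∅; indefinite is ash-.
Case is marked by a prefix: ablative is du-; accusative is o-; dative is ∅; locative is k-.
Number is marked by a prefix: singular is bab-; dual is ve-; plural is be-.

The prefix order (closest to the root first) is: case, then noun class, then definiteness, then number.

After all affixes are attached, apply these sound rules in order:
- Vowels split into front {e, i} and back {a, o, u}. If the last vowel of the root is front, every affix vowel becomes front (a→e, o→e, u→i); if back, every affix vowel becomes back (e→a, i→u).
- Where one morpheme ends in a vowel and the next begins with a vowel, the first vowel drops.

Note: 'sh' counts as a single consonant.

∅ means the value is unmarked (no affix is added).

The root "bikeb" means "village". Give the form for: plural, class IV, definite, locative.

Attach case locative k- → kbikeb.
Attach noun class class IV esh- → eshkbikeb.
definiteness = definite: zero marking, form stays eshkbikeb.
Attach number plural be- → beeshkbikeb.
Vowel harmony: no change.
Apply vowel deletion: beeshkbikeb → beshkbikeb.

beshkbikeb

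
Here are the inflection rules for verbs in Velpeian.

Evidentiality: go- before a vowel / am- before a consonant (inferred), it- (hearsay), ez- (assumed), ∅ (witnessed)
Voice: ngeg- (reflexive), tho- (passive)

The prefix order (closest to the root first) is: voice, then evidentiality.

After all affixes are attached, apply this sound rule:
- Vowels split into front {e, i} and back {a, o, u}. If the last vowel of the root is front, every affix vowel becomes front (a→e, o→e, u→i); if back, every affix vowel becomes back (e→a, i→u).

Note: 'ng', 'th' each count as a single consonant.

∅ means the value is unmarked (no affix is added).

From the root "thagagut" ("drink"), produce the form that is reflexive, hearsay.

Attach voice reflexive ngeg- → ngegthagagut.
Attach evidentiality hearsay it- → itngegthagagut.
Apply vowel harmony: itngegthagagut → utngagthagagut.

utngagthagagut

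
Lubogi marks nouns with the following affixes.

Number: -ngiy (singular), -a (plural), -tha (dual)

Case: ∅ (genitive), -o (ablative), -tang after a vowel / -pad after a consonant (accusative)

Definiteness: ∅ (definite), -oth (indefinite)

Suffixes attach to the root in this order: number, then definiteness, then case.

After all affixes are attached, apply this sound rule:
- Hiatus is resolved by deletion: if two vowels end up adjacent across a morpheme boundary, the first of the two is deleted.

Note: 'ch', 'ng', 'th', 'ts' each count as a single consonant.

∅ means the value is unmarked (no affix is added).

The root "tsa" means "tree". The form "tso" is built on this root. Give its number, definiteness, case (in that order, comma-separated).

plural, definite, ablative

Segment: tsa-a-o.
number: -a → plural.
definiteness: ∅ → definite.
case: -o → ablative.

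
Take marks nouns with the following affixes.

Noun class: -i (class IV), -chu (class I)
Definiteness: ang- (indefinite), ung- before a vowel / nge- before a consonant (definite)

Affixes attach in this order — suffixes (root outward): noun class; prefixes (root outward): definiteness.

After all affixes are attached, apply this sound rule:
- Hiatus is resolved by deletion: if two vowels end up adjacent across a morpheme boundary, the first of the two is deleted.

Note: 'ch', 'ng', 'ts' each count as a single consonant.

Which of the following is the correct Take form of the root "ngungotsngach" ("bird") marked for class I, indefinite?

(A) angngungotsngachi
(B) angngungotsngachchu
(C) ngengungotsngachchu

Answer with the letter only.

Attach definiteness indefinite ang- → angngungotsngach.
Attach noun class class I -chu → angngungotsngachchu.
Vowel deletion: no change.
So the correct form is angngungotsngachchu, option (B).
(A) angngungotsngachi is wrong: it uses class IV instead of class I for noun class.
(C) ngengungotsngachchu is wrong: it uses definite instead of indefinite for definiteness.

B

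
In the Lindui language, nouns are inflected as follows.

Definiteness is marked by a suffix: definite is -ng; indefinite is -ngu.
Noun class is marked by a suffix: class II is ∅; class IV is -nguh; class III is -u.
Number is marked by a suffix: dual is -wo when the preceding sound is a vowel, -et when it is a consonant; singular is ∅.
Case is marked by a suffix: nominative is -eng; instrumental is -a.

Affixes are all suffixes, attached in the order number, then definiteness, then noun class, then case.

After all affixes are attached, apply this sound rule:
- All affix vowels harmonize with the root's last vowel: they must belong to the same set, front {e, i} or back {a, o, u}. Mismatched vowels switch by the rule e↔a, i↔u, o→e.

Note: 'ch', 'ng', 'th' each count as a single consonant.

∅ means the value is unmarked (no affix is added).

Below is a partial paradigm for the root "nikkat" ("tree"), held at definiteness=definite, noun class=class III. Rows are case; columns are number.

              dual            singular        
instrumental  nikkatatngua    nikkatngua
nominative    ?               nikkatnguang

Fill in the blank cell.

Attach number dual -et (after consonant 't') → nikkatet.
Attach definiteness definite -ng → nikkatetng.
Attach noun class class III -u → nikkatetngu.
Attach case nominative -eng → nikkatetngueng.
Apply vowel harmony: nikkatetngueng → nikkatatnguang.

nikkatatnguang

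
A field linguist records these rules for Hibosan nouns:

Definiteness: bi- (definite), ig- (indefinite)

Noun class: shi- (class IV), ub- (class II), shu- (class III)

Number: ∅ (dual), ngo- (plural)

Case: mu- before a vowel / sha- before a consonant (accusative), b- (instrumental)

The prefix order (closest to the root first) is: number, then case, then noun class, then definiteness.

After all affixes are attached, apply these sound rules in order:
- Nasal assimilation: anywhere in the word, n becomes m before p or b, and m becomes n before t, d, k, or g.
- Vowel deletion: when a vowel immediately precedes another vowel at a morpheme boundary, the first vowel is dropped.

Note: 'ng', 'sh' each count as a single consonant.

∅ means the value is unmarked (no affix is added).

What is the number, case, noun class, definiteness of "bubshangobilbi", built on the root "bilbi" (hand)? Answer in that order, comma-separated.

Segment: bi-ub-sha-ngo-bilbi.
number: ngo- → plural.
case: mu/sha- → accusative.
noun class: ub- → class II.
definiteness: bi- → definite.

plural, accusative, class II, definite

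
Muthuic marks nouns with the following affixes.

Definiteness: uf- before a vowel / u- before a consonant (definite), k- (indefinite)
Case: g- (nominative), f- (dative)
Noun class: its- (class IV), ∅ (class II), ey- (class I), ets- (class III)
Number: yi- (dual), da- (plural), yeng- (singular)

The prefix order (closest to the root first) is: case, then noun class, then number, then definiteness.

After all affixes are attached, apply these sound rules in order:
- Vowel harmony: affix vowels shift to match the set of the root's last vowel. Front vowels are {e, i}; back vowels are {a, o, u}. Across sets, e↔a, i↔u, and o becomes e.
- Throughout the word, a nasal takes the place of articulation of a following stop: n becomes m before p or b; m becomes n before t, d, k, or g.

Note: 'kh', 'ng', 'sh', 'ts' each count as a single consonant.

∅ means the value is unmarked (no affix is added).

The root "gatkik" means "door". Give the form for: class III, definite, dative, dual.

Attach case dative f- → fgatkik.
Attach noun class class III ets- → etsfgatkik.
Attach number dual yi- → yietsfgatkik.
Attach definiteness definite u- (before consonant 'y') → uyietsfgatkik.
Apply vowel harmony: uyietsfgatkik → iyietsfgatkik.
Nasal assimilation: no change.

iyietsfgatkik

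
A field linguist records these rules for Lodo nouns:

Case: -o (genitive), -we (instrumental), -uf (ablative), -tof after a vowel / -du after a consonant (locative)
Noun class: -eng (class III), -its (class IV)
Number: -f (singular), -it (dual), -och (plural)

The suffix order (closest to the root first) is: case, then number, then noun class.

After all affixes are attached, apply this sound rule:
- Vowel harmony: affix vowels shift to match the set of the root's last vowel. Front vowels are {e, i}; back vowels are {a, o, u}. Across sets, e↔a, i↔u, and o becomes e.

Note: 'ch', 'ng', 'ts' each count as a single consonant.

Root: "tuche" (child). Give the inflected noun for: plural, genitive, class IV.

tucheeechits

Attach case genitive -o → tucheo.
Attach number plural -och → tucheooch.
Attach noun class class IV -its → tucheoochits.
Apply vowel harmony: tucheoochits → tucheeechits.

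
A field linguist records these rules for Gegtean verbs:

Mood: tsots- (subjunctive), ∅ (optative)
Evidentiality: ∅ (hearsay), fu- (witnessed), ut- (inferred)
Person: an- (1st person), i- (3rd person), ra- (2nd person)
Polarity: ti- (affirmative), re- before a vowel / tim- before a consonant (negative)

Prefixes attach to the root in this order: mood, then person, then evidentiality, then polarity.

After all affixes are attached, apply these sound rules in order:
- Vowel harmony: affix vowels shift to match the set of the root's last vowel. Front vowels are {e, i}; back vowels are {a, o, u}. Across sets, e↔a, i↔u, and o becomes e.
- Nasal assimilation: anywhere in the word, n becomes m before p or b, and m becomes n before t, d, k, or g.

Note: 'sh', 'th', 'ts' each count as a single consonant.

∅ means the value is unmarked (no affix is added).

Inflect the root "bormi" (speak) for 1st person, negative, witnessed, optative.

timfiembormi

mood = optative: zero marking, form stays bormi.
Attach person 1st person an- → anbormi.
Attach evidentiality witnessed fu- → fuanbormi.
Attach polarity negative tim- (before consonant 'f') → timfuanbormi.
Apply vowel harmony: timfuanbormi → timfienbormi.
Apply nasal assimilation: timfienbormi → timfiembormi.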